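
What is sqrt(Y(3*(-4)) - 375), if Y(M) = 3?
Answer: 2*I*sqrt(93) ≈ 19.287*I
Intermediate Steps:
sqrt(Y(3*(-4)) - 375) = sqrt(3 - 375) = sqrt(-372) = 2*I*sqrt(93)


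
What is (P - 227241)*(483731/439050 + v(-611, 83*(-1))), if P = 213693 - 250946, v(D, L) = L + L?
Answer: 9574493554543/219525 ≈ 4.3615e+7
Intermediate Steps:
v(D, L) = 2*L
P = -37253
(P - 227241)*(483731/439050 + v(-611, 83*(-1))) = (-37253 - 227241)*(483731/439050 + 2*(83*(-1))) = -264494*(483731*(1/439050) + 2*(-83)) = -264494*(483731/439050 - 166) = -264494*(-72398569/439050) = 9574493554543/219525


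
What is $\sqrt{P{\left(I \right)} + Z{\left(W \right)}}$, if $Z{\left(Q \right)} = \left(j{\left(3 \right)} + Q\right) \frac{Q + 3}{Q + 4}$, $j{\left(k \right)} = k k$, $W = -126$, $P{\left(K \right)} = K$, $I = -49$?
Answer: $\frac{i \sqrt{2485018}}{122} \approx 12.921 i$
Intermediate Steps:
$j{\left(k \right)} = k^{2}$
$Z{\left(Q \right)} = \frac{\left(3 + Q\right) \left(9 + Q\right)}{4 + Q}$ ($Z{\left(Q \right)} = \left(3^{2} + Q\right) \frac{Q + 3}{Q + 4} = \left(9 + Q\right) \frac{3 + Q}{4 + Q} = \frac{\left(3 + Q\right) \left(9 + Q\right)}{4 + Q}$)
$\sqrt{P{\left(I \right)} + Z{\left(W \right)}} = \sqrt{-49 + \frac{27 + \left(-126\right)^{2} + 12 \left(-126\right)}{4 - 126}} = \sqrt{-49 + \frac{27 + 15876 - 1512}{-122}} = \sqrt{-49 - \frac{14391}{122}} = \sqrt{- \frac{20369}{122}} = \frac{i \sqrt{2485018}}{122}$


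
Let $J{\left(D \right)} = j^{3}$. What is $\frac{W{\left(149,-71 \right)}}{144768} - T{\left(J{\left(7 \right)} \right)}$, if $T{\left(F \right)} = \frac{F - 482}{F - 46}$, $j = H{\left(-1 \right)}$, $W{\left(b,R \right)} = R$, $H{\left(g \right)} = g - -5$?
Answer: $\frac{10085291}{434304} \approx 23.222$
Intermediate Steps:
$H{\left(g \right)} = 5 + g$ ($H{\left(g \right)} = g + 5 = 5 + g$)
$j = 4$ ($j = 5 - 1 = 4$)
$J{\left(D \right)} = 64$ ($J{\left(D \right)} = 4^{3} = 64$)
$T{\left(F \right)} = \frac{-482 + F}{-46 + F}$
$\frac{W{\left(149,-71 \right)}}{144768} - T{\left(J{\left(7 \right)} \right)} = - \frac{71}{144768} - \frac{-482 + 64}{-46 + 64} = \left(-71\right) \frac{1}{144768} - \frac{1}{18} \left(-418\right) = - \frac{71}{144768} - \frac{1}{18} \left(-418\right) = - \frac{71}{144768} - - \frac{209}{9} = - \frac{71}{144768} + \frac{209}{9} = \frac{10085291}{434304}$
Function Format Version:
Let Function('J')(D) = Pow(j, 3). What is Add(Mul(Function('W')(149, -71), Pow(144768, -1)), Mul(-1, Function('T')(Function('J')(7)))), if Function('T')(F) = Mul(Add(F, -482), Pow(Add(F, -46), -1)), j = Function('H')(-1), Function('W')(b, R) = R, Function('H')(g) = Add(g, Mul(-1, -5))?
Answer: Rational(10085291, 434304) ≈ 23.222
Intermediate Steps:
Function('H')(g) = Add(5, g) (Function('H')(g) = Add(g, 5) = Add(5, g))
j = 4 (j = Add(5, -1) = 4)
Function('J')(D) = 64 (Function('J')(D) = Pow(4, 3) = 64)
Function('T')(F) = Mul(Pow(Add(-46, F), -1), Add(-482, F)) (Function('T')(F) = Mul(Add(-482, F), Pow(Add(-46, F), -1)) = Mul(Pow(Add(-46, F), -1), Add(-482, F)))
Add(Mul(Function('W')(149, -71), Pow(144768, -1)), Mul(-1, Function('T')(Function('J')(7)))) = Add(Mul(-71, Pow(144768, -1)), Mul(-1, Mul(Pow(Add(-46, 64), -1), Add(-482, 64)))) = Add(Mul(-71, Rational(1, 144768)), Mul(-1, Mul(Pow(18, -1), -418))) = Add(Rational(-71, 144768), Mul(-1, Mul(Rational(1, 18), -418))) = Add(Rational(-71, 144768), Mul(-1, Rational(-209, 9))) = Add(Rational(-71, 144768), Rational(209, 9)) = Rational(10085291, 434304)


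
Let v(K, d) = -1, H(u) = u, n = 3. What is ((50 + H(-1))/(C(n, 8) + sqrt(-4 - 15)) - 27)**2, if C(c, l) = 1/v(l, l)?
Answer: 19*(-425*I + 216*sqrt(19))/(2*(sqrt(19) - 9*I)) ≈ 753.25 + 629.01*I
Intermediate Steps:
C(c, l) = -1 (C(c, l) = 1/(-1) = -1)
((50 + H(-1))/(C(n, 8) + sqrt(-4 - 15)) - 27)**2 = ((50 - 1)/(-1 + sqrt(-4 - 15)) - 27)**2 = (49/(-1 + sqrt(-19)) - 27)**2 = (49/(-1 + I*sqrt(19)) - 27)**2 = (-27 + 49/(-1 + I*sqrt(19)))**2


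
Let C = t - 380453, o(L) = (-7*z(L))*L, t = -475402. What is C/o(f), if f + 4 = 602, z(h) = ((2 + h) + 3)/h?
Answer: 13585/67 ≈ 202.76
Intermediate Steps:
z(h) = (5 + h)/h
f = 598 (f = -4 + 602 = 598)
o(L) = -35 - 7*L (o(L) = (-7*(5 + L)/L)*L = -35 - 7*L)
C = -855855 (C = -475402 - 380453 = -855855)
C/o(f) = -855855/(-35 - 7*598) = -855855/(-35 - 4186) = -855855/(-4221) = -855855*(-1/4221) = 13585/67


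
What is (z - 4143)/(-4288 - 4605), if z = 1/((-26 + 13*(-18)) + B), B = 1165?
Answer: 3749414/8048165 ≈ 0.46587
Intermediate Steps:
z = 1/905 (z = 1/((-26 + 13*(-18)) + 1165) = 1/((-26 - 234) + 1165) = 1/(-260 + 1165) = 1/905 ≈ 0.0011050)
(z - 4143)/(-4288 - 4605) = (1/905 - 4143)/(-4288 - 4605) = -3749414/905/(-8893) = -3749414/905*(-1/8893) = 3749414/8048165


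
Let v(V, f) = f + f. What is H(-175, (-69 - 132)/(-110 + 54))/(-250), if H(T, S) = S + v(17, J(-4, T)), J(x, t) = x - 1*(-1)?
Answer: 27/2800 ≈ 0.0096429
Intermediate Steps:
J(x, t) = 1 + x (J(x, t) = x + 1 = 1 + x)
v(V, f) = 2*f
H(T, S) = -6 + S (H(T, S) = S + 2*(1 - 4) = S + 2*(-3) = S - 6 = -6 + S)
H(-175, (-69 - 132)/(-110 + 54))/(-250) = (-6 + (-69 - 132)/(-110 + 54))/(-250) = (-6 - 201/(-56))*(-1/250) = (-6 - 201*(-1/56))*(-1/250) = (-6 + 201/56)*(-1/250) = -135/56*(-1/250) = 27/2800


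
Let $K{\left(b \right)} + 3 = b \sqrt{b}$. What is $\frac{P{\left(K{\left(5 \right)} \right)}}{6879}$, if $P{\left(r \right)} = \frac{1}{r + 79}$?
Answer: $\frac{76}{38873229} - \frac{5 \sqrt{5}}{38873229} \approx 1.6675 \cdot 10^{-6}$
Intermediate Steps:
$K{\left(b \right)} = -3 + b^{\frac{3}{2}}$ ($K{\left(b \right)} = -3 + b \sqrt{b} = -3 + b^{\frac{3}{2}}$)
$P{\left(r \right)} = \frac{1}{79 + r}$
$\frac{P{\left(K{\left(5 \right)} \right)}}{6879} = \frac{1}{\left(79 - \left(3 - 5^{\frac{3}{2}}\right)\right) 6879} = \frac{1}{79 - \left(3 - 5 \sqrt{5}\right)} \frac{1}{6879} = \frac{1}{76 + 5 \sqrt{5}} \cdot \frac{1}{6879} = \frac{1}{6879 \left(76 + 5 \sqrt{5}\right)}$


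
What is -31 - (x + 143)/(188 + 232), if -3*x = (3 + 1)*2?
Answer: -39481/1260 ≈ -31.334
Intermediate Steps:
x = -8/3 (x = -(3 + 1)*2/3 = -4*2/3 = -1/3*8 = -8/3 ≈ -2.6667)
-31 - (x + 143)/(188 + 232) = -31 - (-8/3 + 143)/(188 + 232) = -31 - 421/(3*420) = -31 - 1*421/1260 = -31 - 421/1260 = -39481/1260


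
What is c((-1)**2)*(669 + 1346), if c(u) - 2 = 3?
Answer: 10075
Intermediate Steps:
c(u) = 5 (c(u) = 2 + 3 = 5)
c((-1)**2)*(669 + 1346) = 5*(669 + 1346) = 5*2015 = 10075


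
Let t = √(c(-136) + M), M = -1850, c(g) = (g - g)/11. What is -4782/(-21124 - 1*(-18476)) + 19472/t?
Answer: 2391/1324 - 9736*I*√74/185 ≈ 1.8059 - 452.71*I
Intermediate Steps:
c(g) = 0 (c(g) = 0*(1/11) = 0)
t = 5*I*√74 (t = √(0 - 1850) = √(-1850) = 5*I*√74 ≈ 43.012*I)
-4782/(-21124 - 1*(-18476)) + 19472/t = -4782/(-21124 - 1*(-18476)) + 19472/((5*I*√74)) = -4782/(-21124 + 18476) + 19472*(-I*√74/370) = -4782/(-2648) - 9736*I*√74/185 = -4782*(-1/2648) - 9736*I*√74/185 = 2391/1324 - 9736*I*√74/185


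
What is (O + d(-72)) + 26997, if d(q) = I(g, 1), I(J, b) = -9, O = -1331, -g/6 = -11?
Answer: 25657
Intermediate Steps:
g = 66 (g = -6*(-11) = 66)
d(q) = -9
(O + d(-72)) + 26997 = (-1331 - 9) + 26997 = -1340 + 26997 = 25657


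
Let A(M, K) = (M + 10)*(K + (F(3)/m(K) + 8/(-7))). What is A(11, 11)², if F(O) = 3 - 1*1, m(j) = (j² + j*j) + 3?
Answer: 52577001/1225 ≈ 42920.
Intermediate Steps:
m(j) = 3 + 2*j² (m(j) = (j² + j²) + 3 = 2*j² + 3 = 3 + 2*j²)
F(O) = 2 (F(O) = 3 - 1 = 2)
A(M, K) = (10 + M)*(-8/7 + K + 2/(3 + 2*K²)) (A(M, K) = (M + 10)*(K + (2/(3 + 2*K²) + 8/(-7))) = (10 + M)*(K + (2/(3 + 2*K²) + 8*(-⅐))) = (10 + M)*(K + (2/(3 + 2*K²) - 8/7)) = (10 + M)*(K + (-8/7 + 2/(3 + 2*K²))) = (10 + M)*(-8/7 + K + 2/(3 + 2*K²)))
A(11, 11)² = ((140 + 14*11 + (3 + 2*11²)*(-80 - 8*11 + 70*11 + 7*11*11))/(7*(3 + 2*11²)))² = ((140 + 154 + (3 + 2*121)*(-80 - 88 + 770 + 847))/(7*(3 + 2*121)))² = ((140 + 154 + (3 + 242)*1449)/(7*(3 + 242)))² = ((⅐)*(140 + 154 + 245*1449)/245)² = ((⅐)*(1/245)*(140 + 154 + 355005))² = ((⅐)*(1/245)*355299)² = (7251/35)² = 52577001/1225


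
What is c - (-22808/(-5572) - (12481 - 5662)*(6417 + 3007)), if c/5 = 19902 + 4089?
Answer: 89684414221/1393 ≈ 6.4382e+7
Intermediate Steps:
c = 119955 (c = 5*(19902 + 4089) = 5*23991 = 119955)
c - (-22808/(-5572) - (12481 - 5662)*(6417 + 3007)) = 119955 - (-22808/(-5572) - (12481 - 5662)*(6417 + 3007)) = 119955 - (-22808*(-1/5572) - 6819*9424) = 119955 - (5702/1393 - 1*64262256) = 119955 - (5702/1393 - 64262256) = 119955 - 1*(-89517316906/1393) = 119955 + 89517316906/1393 = 89684414221/1393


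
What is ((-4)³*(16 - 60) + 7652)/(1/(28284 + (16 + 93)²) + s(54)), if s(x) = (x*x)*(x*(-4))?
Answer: -420447220/25298166239 ≈ -0.016620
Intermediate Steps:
s(x) = -4*x³ (s(x) = x²*(-4*x) = -4*x³)
((-4)³*(16 - 60) + 7652)/(1/(28284 + (16 + 93)²) + s(54)) = ((-4)³*(16 - 60) + 7652)/(1/(28284 + (16 + 93)²) - 4*54³) = (-64*(-44) + 7652)/(1/(28284 + 109²) - 4*157464) = (2816 + 7652)/(1/(28284 + 11881) - 629856) = 10468/(1/40165 - 629856) = 10468/(-25298166239/40165) = 10468*(-40165/25298166239) = -420447220/25298166239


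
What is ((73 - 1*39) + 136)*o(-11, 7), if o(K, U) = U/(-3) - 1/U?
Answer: -8840/21 ≈ -420.95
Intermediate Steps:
o(K, U) = -1/U - U/3 (o(K, U) = U*(-⅓) - 1/U = -U/3 - 1/U = -1/U - U/3)
((73 - 1*39) + 136)*o(-11, 7) = ((73 - 1*39) + 136)*(-1/7 - ⅓*7) = ((73 - 39) + 136)*(-1*⅐ - 7/3) = (34 + 136)*(-⅐ - 7/3) = 170*(-52/21) = -8840/21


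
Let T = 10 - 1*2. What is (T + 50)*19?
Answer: 1102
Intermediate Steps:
T = 8 (T = 10 - 2 = 8)
(T + 50)*19 = (8 + 50)*19 = 58*19 = 1102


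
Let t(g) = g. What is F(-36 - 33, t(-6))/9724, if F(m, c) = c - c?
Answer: 0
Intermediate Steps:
F(m, c) = 0
F(-36 - 33, t(-6))/9724 = 0/9724 = 0*(1/9724) = 0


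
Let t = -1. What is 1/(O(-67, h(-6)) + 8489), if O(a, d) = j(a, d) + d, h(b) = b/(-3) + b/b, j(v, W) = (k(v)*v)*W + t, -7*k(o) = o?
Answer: 7/45970 ≈ 0.00015227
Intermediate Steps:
k(o) = -o/7
j(v, W) = -1 - W*v²/7 (j(v, W) = ((-v/7)*v)*W - 1 = (-v²/7)*W - 1 = -W*v²/7 - 1 = -1 - W*v²/7)
h(b) = 1 - b/3 (h(b) = b*(-⅓) + 1 = -b/3 + 1 = 1 - b/3)
O(a, d) = -1 + d - d*a²/7 (O(a, d) = (-1 - d*a²/7) + d = -1 + d - d*a²/7)
1/(O(-67, h(-6)) + 8489) = 1/((-1 + (1 - ⅓*(-6)) - ⅐*(1 - ⅓*(-6))*(-67)²) + 8489) = 1/((-1 + (1 + 2) - ⅐*(1 + 2)*4489) + 8489) = 1/((-1 + 3 - ⅐*3*4489) + 8489) = 1/((-1 + 3 - 13467/7) + 8489) = 1/(-13453/7 + 8489) = 1/(45970/7) = 7/45970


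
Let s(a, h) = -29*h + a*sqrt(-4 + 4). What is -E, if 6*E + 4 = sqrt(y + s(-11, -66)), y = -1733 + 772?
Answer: 2/3 - sqrt(953)/6 ≈ -4.4784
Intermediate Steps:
y = -961
s(a, h) = -29*h (s(a, h) = -29*h + a*sqrt(0) = -29*h + a*0 = -29*h + 0 = -29*h)
E = -2/3 + sqrt(953)/6 (E = -2/3 + sqrt(-961 - 29*(-66))/6 = -2/3 + sqrt(-961 + 1914)/6 = -2/3 + sqrt(953)/6 ≈ 4.4784)
-E = -(-2/3 + sqrt(953)/6) = 2/3 - sqrt(953)/6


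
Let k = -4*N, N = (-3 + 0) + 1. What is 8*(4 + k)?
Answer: 96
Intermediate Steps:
N = -2 (N = -3 + 1 = -2)
k = 8 (k = -4*(-2) = 8)
8*(4 + k) = 8*(4 + 8) = 8*12 = 96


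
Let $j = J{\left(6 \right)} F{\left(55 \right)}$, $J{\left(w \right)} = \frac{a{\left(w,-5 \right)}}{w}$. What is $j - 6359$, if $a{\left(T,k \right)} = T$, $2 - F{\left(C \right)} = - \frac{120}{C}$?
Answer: $- \frac{69903}{11} \approx -6354.8$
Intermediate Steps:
$F{\left(C \right)} = 2 + \frac{120}{C}$ ($F{\left(C \right)} = 2 - - \frac{120}{C} = 2 + \frac{120}{C}$)
$J{\left(w \right)} = 1$ ($J{\left(w \right)} = \frac{w}{w} = 1$)
$j = \frac{46}{11}$ ($j = 1 \left(2 + \frac{120}{55}\right) = 1 \left(2 + 120 \cdot \frac{1}{55}\right) = 1 \left(2 + \frac{24}{11}\right) = 1 \cdot \frac{46}{11} = \frac{46}{11} \approx 4.1818$)
$j - 6359 = \frac{46}{11} - 6359 = - \frac{69903}{11}$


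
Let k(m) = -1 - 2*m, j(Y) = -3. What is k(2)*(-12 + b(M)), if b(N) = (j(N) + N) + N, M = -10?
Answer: 175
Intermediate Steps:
b(N) = -3 + 2*N (b(N) = (-3 + N) + N = -3 + 2*N)
k(2)*(-12 + b(M)) = (-1 - 2*2)*(-12 + (-3 + 2*(-10))) = (-1 - 4)*(-12 + (-3 - 20)) = -5*(-12 - 23) = -5*(-35) = 175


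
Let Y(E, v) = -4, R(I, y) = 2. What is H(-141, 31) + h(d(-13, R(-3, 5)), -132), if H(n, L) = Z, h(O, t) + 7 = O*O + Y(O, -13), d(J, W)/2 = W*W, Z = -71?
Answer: -18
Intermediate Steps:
d(J, W) = 2*W² (d(J, W) = 2*(W*W) = 2*W²)
h(O, t) = -11 + O² (h(O, t) = -7 + (O*O - 4) = -7 + (O² - 4) = -7 + (-4 + O²) = -11 + O²)
H(n, L) = -71
H(-141, 31) + h(d(-13, R(-3, 5)), -132) = -71 + (-11 + (2*2²)²) = -71 + (-11 + (2*4)²) = -71 + (-11 + 8²) = -71 + (-11 + 64) = -71 + 53 = -18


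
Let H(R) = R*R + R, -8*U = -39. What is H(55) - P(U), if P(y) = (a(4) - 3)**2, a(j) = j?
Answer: 3079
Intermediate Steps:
U = 39/8 (U = -1/8*(-39) = 39/8 ≈ 4.8750)
H(R) = R + R**2 (H(R) = R**2 + R = R + R**2)
P(y) = 1 (P(y) = (4 - 3)**2 = 1**2 = 1)
H(55) - P(U) = 55*(1 + 55) - 1*1 = 55*56 - 1 = 3080 - 1 = 3079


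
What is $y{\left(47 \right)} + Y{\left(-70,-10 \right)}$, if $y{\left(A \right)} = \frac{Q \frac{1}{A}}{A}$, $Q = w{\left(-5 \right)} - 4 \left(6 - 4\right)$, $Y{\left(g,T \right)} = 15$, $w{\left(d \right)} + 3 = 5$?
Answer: $\frac{33129}{2209} \approx 14.997$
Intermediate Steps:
$w{\left(d \right)} = 2$ ($w{\left(d \right)} = -3 + 5 = 2$)
$Q = -6$ ($Q = 2 - 4 \left(6 - 4\right) = 2 - 8 = -6$)
$y{\left(A \right)} = - \frac{6}{A^{2}}$ ($y{\left(A \right)} = \frac{\left(-6\right) \frac{1}{A}}{A} = - \frac{6}{A^{2}}$)
$y{\left(47 \right)} + Y{\left(-70,-10 \right)} = - \frac{6}{2209} + 15 = \frac{33129}{2209}$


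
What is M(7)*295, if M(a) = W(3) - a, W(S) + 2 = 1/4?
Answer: -10325/4 ≈ -2581.3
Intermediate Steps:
W(S) = -7/4 (W(S) = -2 + 1/4 = -7/4)
M(a) = -7/4 - a
M(7)*295 = (-7/4 - 1*7)*295 = (-7/4 - 7)*295 = -35/4*295 = -10325/4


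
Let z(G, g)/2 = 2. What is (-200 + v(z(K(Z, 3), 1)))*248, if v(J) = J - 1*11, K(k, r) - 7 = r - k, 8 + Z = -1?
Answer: -51336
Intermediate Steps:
Z = -9 (Z = -8 - 1 = -9)
K(k, r) = 7 + r - k (K(k, r) = 7 + (r - k) = 7 + r - k)
z(G, g) = 4 (z(G, g) = 2*2 = 4)
v(J) = -11 + J (v(J) = J - 11 = -11 + J)
(-200 + v(z(K(Z, 3), 1)))*248 = (-200 + (-11 + 4))*248 = (-200 - 7)*248 = -207*248 = -51336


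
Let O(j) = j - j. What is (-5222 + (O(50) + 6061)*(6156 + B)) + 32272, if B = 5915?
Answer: 73189381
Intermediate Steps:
O(j) = 0
(-5222 + (O(50) + 6061)*(6156 + B)) + 32272 = (-5222 + (0 + 6061)*(6156 + 5915)) + 32272 = (-5222 + 6061*12071) + 32272 = (-5222 + 73162331) + 32272 = 73157109 + 32272 = 73189381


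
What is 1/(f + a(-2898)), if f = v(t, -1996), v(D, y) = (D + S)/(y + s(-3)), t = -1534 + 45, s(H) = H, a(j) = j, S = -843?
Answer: -1999/5790770 ≈ -0.00034520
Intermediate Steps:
t = -1489
v(D, y) = (-843 + D)/(-3 + y) (v(D, y) = (D - 843)/(y - 3) = (-843 + D)/(-3 + y))
f = 2332/1999 (f = (-843 - 1489)/(-3 - 1996) = -2332/(-1999) = -1/1999*(-2332) = 2332/1999 ≈ 1.1666)
1/(f + a(-2898)) = 1/(2332/1999 - 2898) = 1/(-5790770/1999) = -1999/5790770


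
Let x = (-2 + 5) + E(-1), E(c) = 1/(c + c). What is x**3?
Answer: 125/8 ≈ 15.625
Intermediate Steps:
E(c) = 1/(2*c)
x = 5/2 (x = (-2 + 5) + (1/2)/(-1) = 3 + (1/2)*(-1) = 3 - 1/2 = 5/2 ≈ 2.5000)
x**3 = (5/2)**3 = 125/8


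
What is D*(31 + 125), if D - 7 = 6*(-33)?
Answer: -29796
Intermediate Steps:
D = -191 (D = 7 + 6*(-33) = 7 - 198 = -191)
D*(31 + 125) = -191*(31 + 125) = -191*156 = -29796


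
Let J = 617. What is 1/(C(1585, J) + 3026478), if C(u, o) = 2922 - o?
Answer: 1/3028783 ≈ 3.3017e-7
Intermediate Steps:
1/(C(1585, J) + 3026478) = 1/((2922 - 1*617) + 3026478) = 1/((2922 - 617) + 3026478) = 1/(2305 + 3026478) = 1/3028783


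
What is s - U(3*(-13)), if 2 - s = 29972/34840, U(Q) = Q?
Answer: 349617/8710 ≈ 40.140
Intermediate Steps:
s = 9927/8710 (s = 2 - 29972/34840 = 2 - 1*7493/8710 = 2 - 7493/8710 = 9927/8710 ≈ 1.1397)
s - U(3*(-13)) = 9927/8710 - 3*(-13) = 9927/8710 - 1*(-39) = 9927/8710 + 39 = 349617/8710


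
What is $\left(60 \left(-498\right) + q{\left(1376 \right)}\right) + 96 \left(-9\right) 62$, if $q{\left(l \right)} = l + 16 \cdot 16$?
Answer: $-81816$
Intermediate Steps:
$q{\left(l \right)} = 256 + l$ ($q{\left(l \right)} = l + 256 = 256 + l$)
$\left(60 \left(-498\right) + q{\left(1376 \right)}\right) + 96 \left(-9\right) 62 = \left(60 \left(-498\right) + \left(256 + 1376\right)\right) + 96 \left(-9\right) 62 = \left(-29880 + 1632\right) - 53568 = -28248 - 53568 = -81816$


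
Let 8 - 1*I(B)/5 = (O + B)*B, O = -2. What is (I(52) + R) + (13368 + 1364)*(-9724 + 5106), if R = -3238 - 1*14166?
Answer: -68062740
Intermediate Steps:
R = -17404 (R = -3238 - 14166 = -17404)
I(B) = 40 - 5*B*(-2 + B) (I(B) = 40 - 5*(-2 + B)*B = 40 - 5*B*(-2 + B))
(I(52) + R) + (13368 + 1364)*(-9724 + 5106) = ((40 - 5*52**2 + 10*52) - 17404) + (13368 + 1364)*(-9724 + 5106) = ((40 - 5*2704 + 520) - 17404) + 14732*(-4618) = ((40 - 13520 + 520) - 17404) - 68032376 = (-12960 - 17404) - 68032376 = -30364 - 68032376 = -68062740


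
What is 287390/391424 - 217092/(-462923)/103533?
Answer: 2295676236161003/3126682318519936 ≈ 0.73422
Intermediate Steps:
287390/391424 - 217092/(-462923)/103533 = 287390*(1/391424) - 217092*(-1/462923)*(1/103533) = 143695/195712 + (217092/462923)*(1/103533) = 143695/195712 + 72364/15975935653 = 2295676236161003/3126682318519936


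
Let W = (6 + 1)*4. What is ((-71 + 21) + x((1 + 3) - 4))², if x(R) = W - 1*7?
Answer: 841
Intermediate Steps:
W = 28 (W = 7*4 = 28)
x(R) = 21 (x(R) = 28 - 1*7 = 28 - 7 = 21)
((-71 + 21) + x((1 + 3) - 4))² = ((-71 + 21) + 21)² = (-50 + 21)² = (-29)² = 841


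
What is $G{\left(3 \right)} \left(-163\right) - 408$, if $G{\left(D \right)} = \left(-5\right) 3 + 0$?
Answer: $2037$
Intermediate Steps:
$G{\left(D \right)} = -15$ ($G{\left(D \right)} = -15 + 0 = -15$)
$G{\left(3 \right)} \left(-163\right) - 408 = \left(-15\right) \left(-163\right) - 408 = 2445 - 408 = 2037$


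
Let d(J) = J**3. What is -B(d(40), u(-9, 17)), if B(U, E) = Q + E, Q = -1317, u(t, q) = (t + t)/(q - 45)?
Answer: 18429/14 ≈ 1316.4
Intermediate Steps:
u(t, q) = 2*t/(-45 + q) (u(t, q) = (2*t)/(-45 + q) = 2*t/(-45 + q))
B(U, E) = -1317 + E
-B(d(40), u(-9, 17)) = -(-1317 + 2*(-9)/(-45 + 17)) = -(-1317 + 2*(-9)/(-28)) = -(-1317 + 2*(-9)*(-1/28)) = -(-1317 + 9/14) = -1*(-18429/14) = 18429/14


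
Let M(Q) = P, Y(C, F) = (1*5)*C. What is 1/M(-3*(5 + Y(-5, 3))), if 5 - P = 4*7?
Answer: -1/23 ≈ -0.043478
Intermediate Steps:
Y(C, F) = 5*C
P = -23 (P = 5 - 4*7 = 5 - 1*28 = 5 - 28 = -23)
M(Q) = -23
1/M(-3*(5 + Y(-5, 3))) = 1/(-23) = -1/23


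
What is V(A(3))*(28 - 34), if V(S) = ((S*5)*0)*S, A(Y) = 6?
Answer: 0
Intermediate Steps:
V(S) = 0 (V(S) = ((5*S)*0)*S = 0*S = 0)
V(A(3))*(28 - 34) = 0*(28 - 34) = 0*(-6) = 0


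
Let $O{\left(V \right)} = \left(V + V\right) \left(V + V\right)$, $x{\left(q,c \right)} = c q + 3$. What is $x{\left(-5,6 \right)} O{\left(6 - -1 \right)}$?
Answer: $-5292$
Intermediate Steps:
$x{\left(q,c \right)} = 3 + c q$
$O{\left(V \right)} = 4 V^{2}$ ($O{\left(V \right)} = 2 V 2 V = 4 V^{2}$)
$x{\left(-5,6 \right)} O{\left(6 - -1 \right)} = \left(3 + 6 \left(-5\right)\right) 4 \left(6 - -1\right)^{2} = \left(3 - 30\right) 4 \left(6 + 1\right)^{2} = - 27 \cdot 4 \cdot 7^{2} = - 27 \cdot 4 \cdot 49 = \left(-27\right) 196 = -5292$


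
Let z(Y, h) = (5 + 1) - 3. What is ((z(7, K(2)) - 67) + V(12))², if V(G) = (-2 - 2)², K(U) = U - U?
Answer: 2304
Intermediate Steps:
K(U) = 0
V(G) = 16 (V(G) = (-4)² = 16)
z(Y, h) = 3 (z(Y, h) = 6 - 3 = 3)
((z(7, K(2)) - 67) + V(12))² = ((3 - 67) + 16)² = (-64 + 16)² = (-48)² = 2304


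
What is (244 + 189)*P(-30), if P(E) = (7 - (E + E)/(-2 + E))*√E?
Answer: 17753*I*√30/8 ≈ 12155.0*I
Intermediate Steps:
P(E) = √E*(7 - 2*E/(-2 + E)) (P(E) = (7 - 2*E/(-2 + E))*√E = √E*(7 - 2*E/(-2 + E)))
(244 + 189)*P(-30) = (244 + 189)*(√(-30)*(-14 + 5*(-30))/(-2 - 30)) = 433*((I*√30)*(-14 - 150)/(-32)) = 433*((I*√30)*(-1/32)*(-164)) = 433*(41*I*√30/8) = 17753*I*√30/8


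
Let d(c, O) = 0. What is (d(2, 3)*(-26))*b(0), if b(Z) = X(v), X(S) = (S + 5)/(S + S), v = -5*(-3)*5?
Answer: 0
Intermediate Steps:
v = 75 (v = 15*5 = 75)
X(S) = (5 + S)/(2*S) (X(S) = (5 + S)/((2*S)) = (5 + S)*(1/(2*S)) = (5 + S)/(2*S))
b(Z) = 8/15 (b(Z) = (½)*(5 + 75)/75 = (½)*(1/75)*80 = 8/15)
(d(2, 3)*(-26))*b(0) = (0*(-26))*(8/15) = 0*(8/15) = 0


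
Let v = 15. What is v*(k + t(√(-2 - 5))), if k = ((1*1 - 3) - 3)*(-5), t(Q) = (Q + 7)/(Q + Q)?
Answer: 765/2 - 15*I*√7/2 ≈ 382.5 - 19.843*I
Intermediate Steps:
t(Q) = (7 + Q)/(2*Q) (t(Q) = (7 + Q)/((2*Q)) = (7 + Q)*(1/(2*Q)) = (7 + Q)/(2*Q))
k = 25 (k = ((1 - 3) - 3)*(-5) = (-2 - 3)*(-5) = -5*(-5) = 25)
v*(k + t(√(-2 - 5))) = 15*(25 + (7 + √(-2 - 5))/(2*(√(-2 - 5)))) = 15*(25 + (7 + √(-7))/(2*(√(-7)))) = 15*(25 + (7 + I*√7)/(2*((I*√7)))) = 15*(25 + (-I*√7/7)*(7 + I*√7)/2) = 15*(25 - I*√7*(7 + I*√7)/14) = 375 - 15*I*√7*(7 + I*√7)/14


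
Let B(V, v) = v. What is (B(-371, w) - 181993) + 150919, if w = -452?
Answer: -31526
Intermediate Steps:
(B(-371, w) - 181993) + 150919 = (-452 - 181993) + 150919 = -182445 + 150919 = -31526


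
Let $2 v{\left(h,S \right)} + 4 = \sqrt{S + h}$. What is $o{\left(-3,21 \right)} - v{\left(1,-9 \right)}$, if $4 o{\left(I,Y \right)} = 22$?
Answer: $\frac{15}{2} - i \sqrt{2} \approx 7.5 - 1.4142 i$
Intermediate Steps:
$v{\left(h,S \right)} = -2 + \frac{\sqrt{S + h}}{2}$
$o{\left(I,Y \right)} = \frac{11}{2}$ ($o{\left(I,Y \right)} = \frac{1}{4} \cdot 22 = \frac{11}{2}$)
$o{\left(-3,21 \right)} - v{\left(1,-9 \right)} = \frac{11}{2} - \left(-2 + \frac{\sqrt{-9 + 1}}{2}\right) = \frac{11}{2} - \left(-2 + \frac{\sqrt{-8}}{2}\right) = \frac{11}{2} - \left(-2 + \frac{2 i \sqrt{2}}{2}\right) = \frac{11}{2} - \left(-2 + i \sqrt{2}\right) = \frac{11}{2} + \left(2 - i \sqrt{2}\right) = \frac{15}{2} - i \sqrt{2}$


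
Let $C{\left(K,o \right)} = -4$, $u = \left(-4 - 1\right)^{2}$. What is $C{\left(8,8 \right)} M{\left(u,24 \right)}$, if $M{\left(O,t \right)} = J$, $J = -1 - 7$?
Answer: $32$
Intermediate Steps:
$J = -8$
$u = 25$ ($u = \left(-5\right)^{2} = 25$)
$M{\left(O,t \right)} = -8$
$C{\left(8,8 \right)} M{\left(u,24 \right)} = \left(-4\right) \left(-8\right) = 32$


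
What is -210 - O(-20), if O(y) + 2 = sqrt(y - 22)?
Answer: -208 - I*sqrt(42) ≈ -208.0 - 6.4807*I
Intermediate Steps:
O(y) = -2 + sqrt(-22 + y) (O(y) = -2 + sqrt(y - 22) = -2 + sqrt(-22 + y))
-210 - O(-20) = -210 - (-2 + sqrt(-22 - 20)) = -210 - (-2 + sqrt(-42)) = -210 - (-2 + I*sqrt(42)) = -210 + (2 - I*sqrt(42)) = -208 - I*sqrt(42)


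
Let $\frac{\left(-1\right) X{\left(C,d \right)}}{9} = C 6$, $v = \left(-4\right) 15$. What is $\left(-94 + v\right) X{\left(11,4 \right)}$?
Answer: $91476$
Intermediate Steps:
$v = -60$
$X{\left(C,d \right)} = - 54 C$ ($X{\left(C,d \right)} = - 9 C 6 = - 9 \cdot 6 C = - 54 C$)
$\left(-94 + v\right) X{\left(11,4 \right)} = \left(-94 - 60\right) \left(\left(-54\right) 11\right) = \left(-154\right) \left(-594\right) = 91476$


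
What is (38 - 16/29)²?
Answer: 1179396/841 ≈ 1402.4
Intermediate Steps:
(38 - 16/29)² = (1086/29)² = 1179396/841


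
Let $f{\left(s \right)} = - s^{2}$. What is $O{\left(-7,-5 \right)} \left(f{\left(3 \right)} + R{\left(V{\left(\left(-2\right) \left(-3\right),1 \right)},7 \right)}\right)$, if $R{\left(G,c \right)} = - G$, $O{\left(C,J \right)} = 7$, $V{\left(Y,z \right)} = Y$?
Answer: $-105$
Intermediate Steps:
$O{\left(-7,-5 \right)} \left(f{\left(3 \right)} + R{\left(V{\left(\left(-2\right) \left(-3\right),1 \right)},7 \right)}\right) = 7 \left(- 3^{2} - \left(-2\right) \left(-3\right)\right) = 7 \left(\left(-1\right) 9 - 6\right) = 7 \left(-9 - 6\right) = 7 \left(-15\right) = -105$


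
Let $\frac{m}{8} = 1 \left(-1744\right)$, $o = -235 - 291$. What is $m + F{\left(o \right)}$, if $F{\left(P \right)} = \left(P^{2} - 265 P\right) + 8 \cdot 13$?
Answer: $402218$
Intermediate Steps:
$o = -526$
$F{\left(P \right)} = 104 + P^{2} - 265 P$ ($F{\left(P \right)} = \left(P^{2} - 265 P\right) + 104 = 104 + P^{2} - 265 P$)
$m = -13952$ ($m = 8 \cdot 1 \left(-1744\right) = 8 \left(-1744\right) = -13952$)
$m + F{\left(o \right)} = -13952 + \left(104 + \left(-526\right)^{2} - -139390\right) = -13952 + \left(104 + 276676 + 139390\right) = -13952 + 416170 = 402218$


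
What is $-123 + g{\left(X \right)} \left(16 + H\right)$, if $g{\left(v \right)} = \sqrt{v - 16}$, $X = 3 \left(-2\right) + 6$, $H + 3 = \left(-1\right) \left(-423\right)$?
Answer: $-123 + 1744 i \approx -123.0 + 1744.0 i$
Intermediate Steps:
$H = 420$ ($H = -3 - -423 = -3 + 423 = 420$)
$X = 0$ ($X = -6 + 6 = 0$)
$g{\left(v \right)} = \sqrt{-16 + v}$
$-123 + g{\left(X \right)} \left(16 + H\right) = -123 + \sqrt{-16 + 0} \left(16 + 420\right) = -123 + \sqrt{-16} \cdot 436 = -123 + 4 i 436 = -123 + 1744 i$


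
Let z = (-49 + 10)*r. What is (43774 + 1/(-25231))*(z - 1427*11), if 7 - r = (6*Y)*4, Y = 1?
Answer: -16604478595962/25231 ≈ -6.5810e+8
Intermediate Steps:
r = -17 (r = 7 - 6*1*4 = 7 - 6*4 = 7 - 1*24 = 7 - 24 = -17)
z = 663 (z = (-49 + 10)*(-17) = -39*(-17) = 663)
(43774 + 1/(-25231))*(z - 1427*11) = (43774 + 1/(-25231))*(663 - 1427*11) = (43774 - 1/25231)*(663 - 15697) = (1104461793/25231)*(-15034) = -16604478595962/25231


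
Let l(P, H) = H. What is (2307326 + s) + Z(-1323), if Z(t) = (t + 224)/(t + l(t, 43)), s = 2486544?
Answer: 6136154699/1280 ≈ 4.7939e+6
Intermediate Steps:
Z(t) = (224 + t)/(43 + t) (Z(t) = (t + 224)/(t + 43) = (224 + t)/(43 + t))
(2307326 + s) + Z(-1323) = (2307326 + 2486544) + (224 - 1323)/(43 - 1323) = 4793870 - 1099/(-1280) = 4793870 - 1/1280*(-1099) = 4793870 + 1099/1280 = 6136154699/1280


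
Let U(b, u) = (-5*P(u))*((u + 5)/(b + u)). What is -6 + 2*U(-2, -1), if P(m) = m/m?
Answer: 22/3 ≈ 7.3333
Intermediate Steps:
P(m) = 1
U(b, u) = -5*(5 + u)/(b + u) (U(b, u) = (-5*1)*((u + 5)/(b + u)) = -5*(5 + u)/(b + u))
-6 + 2*U(-2, -1) = -6 + 2*(5*(-5 - 1*(-1))/(-2 - 1)) = -6 + 2*(5*(-5 + 1)/(-3)) = -6 + 2*(5*(-1/3)*(-4)) = -6 + 2*(20/3) = -6 + 40/3 = 22/3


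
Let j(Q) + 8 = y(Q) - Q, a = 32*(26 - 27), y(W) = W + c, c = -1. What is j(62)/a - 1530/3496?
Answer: -2187/13984 ≈ -0.15639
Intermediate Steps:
y(W) = -1 + W (y(W) = W - 1 = -1 + W)
a = -32 (a = 32*(-1) = -32)
j(Q) = -9 (j(Q) = -8 + ((-1 + Q) - Q) = -8 - 1 = -9)
j(62)/a - 1530/3496 = -9/(-32) - 1530/3496 = -9*(-1/32) - 1530*1/3496 = 9/32 - 765/1748 = -2187/13984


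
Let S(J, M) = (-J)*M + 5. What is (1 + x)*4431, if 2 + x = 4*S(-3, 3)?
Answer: 243705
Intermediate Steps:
S(J, M) = 5 - J*M (S(J, M) = -J*M + 5 = 5 - J*M)
x = 54 (x = -2 + 4*(5 - 1*(-3)*3) = -2 + 4*(5 + 9) = -2 + 4*14 = -2 + 56 = 54)
(1 + x)*4431 = (1 + 54)*4431 = 55*4431 = 243705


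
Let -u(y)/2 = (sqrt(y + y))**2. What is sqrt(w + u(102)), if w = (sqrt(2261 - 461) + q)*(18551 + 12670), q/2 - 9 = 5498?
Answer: sqrt(343867686 + 936630*sqrt(2)) ≈ 18579.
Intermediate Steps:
q = 11014 (q = 18 + 2*5498 = 18 + 10996 = 11014)
u(y) = -4*y
w = 343868094 + 936630*sqrt(2) (w = (sqrt(2261 - 461) + 11014)*(18551 + 12670) = (sqrt(1800) + 11014)*31221 = (30*sqrt(2) + 11014)*31221 = (11014 + 30*sqrt(2))*31221 = 343868094 + 936630*sqrt(2) ≈ 3.4519e+8)
sqrt(w + u(102)) = sqrt((343868094 + 936630*sqrt(2)) - 4*102) = sqrt((343868094 + 936630*sqrt(2)) - 408) = sqrt(343867686 + 936630*sqrt(2))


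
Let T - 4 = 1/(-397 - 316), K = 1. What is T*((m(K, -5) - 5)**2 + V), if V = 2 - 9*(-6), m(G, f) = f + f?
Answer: 801131/713 ≈ 1123.6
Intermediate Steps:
m(G, f) = 2*f
T = 2851/713 (T = 4 + 1/(-397 - 316) = 4 + 1/(-713) = 4 - 1/713 = 2851/713 ≈ 3.9986)
V = 56 (V = 2 + 54 = 56)
T*((m(K, -5) - 5)**2 + V) = 2851*((2*(-5) - 5)**2 + 56)/713 = 2851*((-10 - 5)**2 + 56)/713 = 2851*((-15)**2 + 56)/713 = 2851*(225 + 56)/713 = (2851/713)*281 = 801131/713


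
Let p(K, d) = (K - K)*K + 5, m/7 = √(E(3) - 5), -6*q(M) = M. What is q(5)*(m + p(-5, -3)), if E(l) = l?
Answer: -25/6 - 35*I*√2/6 ≈ -4.1667 - 8.2496*I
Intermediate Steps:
q(M) = -M/6
m = 7*I*√2 (m = 7*√(3 - 5) = 7*√(-2) = 7*(I*√2) = 7*I*√2 ≈ 9.8995*I)
p(K, d) = 5 (p(K, d) = 0*K + 5 = 0 + 5 = 5)
q(5)*(m + p(-5, -3)) = (-⅙*5)*(7*I*√2 + 5) = -5*(5 + 7*I*√2)/6 = -25/6 - 35*I*√2/6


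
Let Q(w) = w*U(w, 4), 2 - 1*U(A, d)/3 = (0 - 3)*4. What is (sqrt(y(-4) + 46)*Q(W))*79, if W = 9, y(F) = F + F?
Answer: 29862*sqrt(38) ≈ 1.8408e+5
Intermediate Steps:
U(A, d) = 42 (U(A, d) = 6 - 3*(0 - 3)*4 = 6 - (-9)*4 = 6 - 3*(-12) = 6 + 36 = 42)
y(F) = 2*F
Q(w) = 42*w (Q(w) = w*42 = 42*w)
(sqrt(y(-4) + 46)*Q(W))*79 = (sqrt(2*(-4) + 46)*(42*9))*79 = (sqrt(-8 + 46)*378)*79 = (sqrt(38)*378)*79 = (378*sqrt(38))*79 = 29862*sqrt(38)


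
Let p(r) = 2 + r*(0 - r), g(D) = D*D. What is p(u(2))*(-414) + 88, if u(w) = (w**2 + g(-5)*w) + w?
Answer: 1297564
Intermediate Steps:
g(D) = D**2
u(w) = w**2 + 26*w (u(w) = (w**2 + (-5)**2*w) + w = (w**2 + 25*w) + w = w**2 + 26*w)
p(r) = 2 - r**2 (p(r) = 2 + r*(-r) = 2 - r**2)
p(u(2))*(-414) + 88 = (2 - (2*(26 + 2))**2)*(-414) + 88 = (2 - (2*28)**2)*(-414) + 88 = (2 - 1*56**2)*(-414) + 88 = (2 - 1*3136)*(-414) + 88 = (2 - 3136)*(-414) + 88 = -3134*(-414) + 88 = 1297476 + 88 = 1297564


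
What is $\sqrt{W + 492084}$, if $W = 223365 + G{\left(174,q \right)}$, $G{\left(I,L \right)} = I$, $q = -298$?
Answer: $\sqrt{715623} \approx 845.95$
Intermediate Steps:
$W = 223539$ ($W = 223365 + 174 = 223539$)
$\sqrt{W + 492084} = \sqrt{223539 + 492084} = \sqrt{715623}$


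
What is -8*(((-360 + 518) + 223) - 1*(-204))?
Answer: -4680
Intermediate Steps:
-8*(((-360 + 518) + 223) - 1*(-204)) = -8*((158 + 223) + 204) = -8*(381 + 204) = -8*585 = -4680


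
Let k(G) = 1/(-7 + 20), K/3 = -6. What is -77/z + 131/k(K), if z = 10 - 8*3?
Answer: 3417/2 ≈ 1708.5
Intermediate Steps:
K = -18 (K = 3*(-6) = -18)
k(G) = 1/13
z = -14 (z = 10 - 24 = -14)
-77/z + 131/k(K) = -77/(-14) + 131/(1/13) = -77*(-1/14) + 131*13 = 11/2 + 1703 = 3417/2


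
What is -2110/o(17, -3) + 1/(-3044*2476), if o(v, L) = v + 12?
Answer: -15902951869/218571376 ≈ -72.759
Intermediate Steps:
o(v, L) = 12 + v
-2110/o(17, -3) + 1/(-3044*2476) = -2110/(12 + 17) + 1/(-3044*2476) = -2110/29 - 1/3044*1/2476 = -2110*1/29 - 1/7536944 = -2110/29 - 1/7536944 = -15902951869/218571376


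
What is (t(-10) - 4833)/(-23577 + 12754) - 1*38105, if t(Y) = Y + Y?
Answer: -412405562/10823 ≈ -38105.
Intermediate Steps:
t(Y) = 2*Y
(t(-10) - 4833)/(-23577 + 12754) - 1*38105 = (2*(-10) - 4833)/(-23577 + 12754) - 1*38105 = (-20 - 4833)/(-10823) - 38105 = -4853*(-1/10823) - 38105 = 4853/10823 - 38105 = -412405562/10823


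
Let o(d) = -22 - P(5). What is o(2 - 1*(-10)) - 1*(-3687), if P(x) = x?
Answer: 3660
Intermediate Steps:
o(d) = -27 (o(d) = -22 - 1*5 = -22 - 5 = -27)
o(2 - 1*(-10)) - 1*(-3687) = -27 - 1*(-3687) = -27 + 3687 = 3660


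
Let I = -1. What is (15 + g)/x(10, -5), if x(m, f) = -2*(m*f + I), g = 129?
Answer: 24/17 ≈ 1.4118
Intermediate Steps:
x(m, f) = 2 - 2*f*m (x(m, f) = -2*(m*f - 1) = -2*(f*m - 1) = -2*(-1 + f*m) = 2 - 2*f*m)
(15 + g)/x(10, -5) = (15 + 129)/(2 - 2*(-5)*10) = 144/(2 + 100) = 144/102 = 144*(1/102) = 24/17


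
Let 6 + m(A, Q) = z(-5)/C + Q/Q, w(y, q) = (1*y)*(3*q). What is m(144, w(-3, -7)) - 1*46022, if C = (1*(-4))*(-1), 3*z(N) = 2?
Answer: -276161/6 ≈ -46027.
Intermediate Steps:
z(N) = ⅔ (z(N) = (⅓)*2 = ⅔)
C = 4 (C = -4*(-1) = 4)
w(y, q) = 3*q*y (w(y, q) = y*(3*q) = 3*q*y)
m(A, Q) = -29/6 (m(A, Q) = -6 + ((⅔)/4 + Q/Q) = -6 + ((⅔)*(¼) + 1) = -6 + (⅙ + 1) = -6 + 7/6 = -29/6)
m(144, w(-3, -7)) - 1*46022 = -29/6 - 1*46022 = -29/6 - 46022 = -276161/6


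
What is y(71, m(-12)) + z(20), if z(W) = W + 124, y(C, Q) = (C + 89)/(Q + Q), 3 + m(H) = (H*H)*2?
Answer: 8224/57 ≈ 144.28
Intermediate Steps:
m(H) = -3 + 2*H**2 (m(H) = -3 + (H*H)*2 = -3 + H**2*2 = -3 + 2*H**2)
y(C, Q) = (89 + C)/(2*Q) (y(C, Q) = (89 + C)/((2*Q)) = (89 + C)*(1/(2*Q)) = (89 + C)/(2*Q))
z(W) = 124 + W
y(71, m(-12)) + z(20) = (89 + 71)/(2*(-3 + 2*(-12)**2)) + (124 + 20) = (1/2)*160/(-3 + 2*144) + 144 = (1/2)*160/(-3 + 288) + 144 = (1/2)*160/285 + 144 = (1/2)*(1/285)*160 + 144 = 16/57 + 144 = 8224/57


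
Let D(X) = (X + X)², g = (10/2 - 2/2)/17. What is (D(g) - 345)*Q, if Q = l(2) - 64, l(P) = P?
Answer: 6177742/289 ≈ 21376.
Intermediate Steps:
Q = -62 (Q = 2 - 64 = -62)
g = 4/17 (g = (10*(½) - 2*½)*(1/17) = (5 - 1)*(1/17) = 4*(1/17) = 4/17 ≈ 0.23529)
D(X) = 4*X² (D(X) = (2*X)² = 4*X²)
(D(g) - 345)*Q = (4*(4/17)² - 345)*(-62) = (4*(16/289) - 345)*(-62) = (64/289 - 345)*(-62) = -99641/289*(-62) = 6177742/289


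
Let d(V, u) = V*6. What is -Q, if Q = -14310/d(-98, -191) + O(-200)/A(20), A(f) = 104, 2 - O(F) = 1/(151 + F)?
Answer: -124119/5096 ≈ -24.356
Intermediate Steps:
O(F) = 2 - 1/(151 + F)
d(V, u) = 6*V
Q = 124119/5096 (Q = -14310/(6*(-98)) + ((301 + 2*(-200))/(151 - 200))/104 = -14310/(-588) + ((301 - 400)/(-49))*(1/104) = -14310*(-1/588) - 1/49*(-99)*(1/104) = 2385/98 + (99/49)*(1/104) = 2385/98 + 99/5096 = 124119/5096 ≈ 24.356)
-Q = -1*124119/5096 = -124119/5096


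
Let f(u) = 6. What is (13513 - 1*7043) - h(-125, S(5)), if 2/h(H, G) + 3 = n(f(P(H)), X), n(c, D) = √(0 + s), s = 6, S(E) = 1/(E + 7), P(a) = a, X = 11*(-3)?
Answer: 6472 + 2*√6/3 ≈ 6473.6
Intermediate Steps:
X = -33
S(E) = 1/(7 + E)
n(c, D) = √6 (n(c, D) = √(0 + 6) = √6)
h(H, G) = 2/(-3 + √6)
(13513 - 1*7043) - h(-125, S(5)) = (13513 - 1*7043) - (-2 - 2*√6/3) = (13513 - 7043) + (2 + 2*√6/3) = 6470 + (2 + 2*√6/3) = 6472 + 2*√6/3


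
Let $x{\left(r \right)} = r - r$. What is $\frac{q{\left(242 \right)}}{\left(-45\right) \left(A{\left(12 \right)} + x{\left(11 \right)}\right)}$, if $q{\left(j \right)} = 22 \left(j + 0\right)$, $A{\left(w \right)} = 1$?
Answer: $- \frac{5324}{45} \approx -118.31$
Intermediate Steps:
$x{\left(r \right)} = 0$
$q{\left(j \right)} = 22 j$
$\frac{q{\left(242 \right)}}{\left(-45\right) \left(A{\left(12 \right)} + x{\left(11 \right)}\right)} = \frac{22 \cdot 242}{\left(-45\right) \left(1 + 0\right)} = \frac{5324}{\left(-45\right) 1} = \frac{5324}{-45} = 5324 \left(- \frac{1}{45}\right) = - \frac{5324}{45}$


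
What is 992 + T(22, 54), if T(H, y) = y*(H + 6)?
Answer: 2504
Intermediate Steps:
T(H, y) = y*(6 + H)
992 + T(22, 54) = 992 + 54*(6 + 22) = 992 + 54*28 = 992 + 1512 = 2504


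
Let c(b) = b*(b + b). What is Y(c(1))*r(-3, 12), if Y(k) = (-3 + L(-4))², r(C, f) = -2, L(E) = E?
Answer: -98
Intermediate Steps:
c(b) = 2*b² (c(b) = b*(2*b) = 2*b²)
Y(k) = 49 (Y(k) = (-3 - 4)² = (-7)² = 49)
Y(c(1))*r(-3, 12) = 49*(-2) = -98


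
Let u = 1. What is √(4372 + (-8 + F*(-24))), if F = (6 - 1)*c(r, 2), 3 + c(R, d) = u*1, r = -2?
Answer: 2*√1151 ≈ 67.853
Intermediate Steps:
c(R, d) = -2 (c(R, d) = -3 + 1*1 = -3 + 1 = -2)
F = -10 (F = (6 - 1)*(-2) = 5*(-2) = -10)
√(4372 + (-8 + F*(-24))) = √(4372 + (-8 - 10*(-24))) = √(4372 + (-8 + 240)) = √(4372 + 232) = √4604 = 2*√1151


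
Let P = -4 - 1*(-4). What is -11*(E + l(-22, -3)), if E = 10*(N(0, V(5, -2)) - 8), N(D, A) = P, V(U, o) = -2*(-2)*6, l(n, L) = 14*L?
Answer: 1342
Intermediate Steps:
P = 0 (P = -4 + 4 = 0)
V(U, o) = 24 (V(U, o) = 4*6 = 24)
N(D, A) = 0
E = -80 (E = 10*(0 - 8) = 10*(-8) = -80)
-11*(E + l(-22, -3)) = -11*(-80 + 14*(-3)) = -11*(-80 - 42) = -11*(-122) = 1342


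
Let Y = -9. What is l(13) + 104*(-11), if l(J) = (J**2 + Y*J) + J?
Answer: -1079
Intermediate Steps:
l(J) = J**2 - 8*J (l(J) = (J**2 - 9*J) + J = J**2 - 8*J)
l(13) + 104*(-11) = 13*(-8 + 13) + 104*(-11) = 13*5 - 1144 = 65 - 1144 = -1079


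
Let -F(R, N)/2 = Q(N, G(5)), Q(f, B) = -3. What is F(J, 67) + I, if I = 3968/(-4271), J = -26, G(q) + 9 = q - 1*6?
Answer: 21658/4271 ≈ 5.0709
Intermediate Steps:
G(q) = -15 + q (G(q) = -9 + (q - 1*6) = -9 + (q - 6) = -9 + (-6 + q) = -15 + q)
I = -3968/4271 (I = 3968*(-1/4271) = -3968/4271 ≈ -0.92906)
F(R, N) = 6 (F(R, N) = -2*(-3) = 6)
F(J, 67) + I = 6 - 3968/4271 = 21658/4271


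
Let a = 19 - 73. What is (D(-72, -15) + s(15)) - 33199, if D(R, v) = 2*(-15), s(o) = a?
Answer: -33283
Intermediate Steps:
a = -54
s(o) = -54
D(R, v) = -30
(D(-72, -15) + s(15)) - 33199 = (-30 - 54) - 33199 = -84 - 33199 = -33283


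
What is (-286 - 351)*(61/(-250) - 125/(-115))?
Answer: -3087539/5750 ≈ -536.96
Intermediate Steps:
(-286 - 351)*(61/(-250) - 125/(-115)) = -637*(61*(-1/250) - 125*(-1/115)) = -637*(-61/250 + 25/23) = -637*4847/5750 = -3087539/5750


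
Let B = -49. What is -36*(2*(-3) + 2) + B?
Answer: 95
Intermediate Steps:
-36*(2*(-3) + 2) + B = -36*(2*(-3) + 2) - 49 = -36*(-6 + 2) - 49 = -36*(-4) - 49 = 144 - 49 = 95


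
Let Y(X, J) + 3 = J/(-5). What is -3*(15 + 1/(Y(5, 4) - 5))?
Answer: -1965/44 ≈ -44.659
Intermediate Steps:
Y(X, J) = -3 - J/5 (Y(X, J) = -3 + J/(-5) = -3 + J*(-1/5) = -3 - J/5)
-3*(15 + 1/(Y(5, 4) - 5)) = -3*(15 + 1/((-3 - 1/5*4) - 5)) = -3*(15 + 1/((-3 - 4/5) - 5)) = -3*(15 + 1/(-19/5 - 5)) = -3*(15 + 1/(-44/5)) = -3*(15 - 5/44) = -3*655/44 = -1965/44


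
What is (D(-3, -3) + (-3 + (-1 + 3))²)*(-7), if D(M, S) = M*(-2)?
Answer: -49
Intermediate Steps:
D(M, S) = -2*M
(D(-3, -3) + (-3 + (-1 + 3))²)*(-7) = (-2*(-3) + (-3 + (-1 + 3))²)*(-7) = (6 + (-3 + 2)²)*(-7) = (6 + (-1)²)*(-7) = (6 + 1)*(-7) = 7*(-7) = -49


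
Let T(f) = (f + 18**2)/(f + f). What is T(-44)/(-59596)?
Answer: 35/655556 ≈ 5.3390e-5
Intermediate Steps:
T(f) = (324 + f)/(2*f) (T(f) = (f + 324)/((2*f)) = (324 + f)*(1/(2*f)) = (324 + f)/(2*f))
T(-44)/(-59596) = ((1/2)*(324 - 44)/(-44))/(-59596) = ((1/2)*(-1/44)*280)*(-1/59596) = -35/11*(-1/59596) = 35/655556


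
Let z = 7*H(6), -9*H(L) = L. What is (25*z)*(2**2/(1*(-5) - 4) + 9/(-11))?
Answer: 43750/297 ≈ 147.31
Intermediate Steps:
H(L) = -L/9
z = -14/3 (z = 7*(-1/9*6) = 7*(-2/3) = -14/3 ≈ -4.6667)
(25*z)*(2**2/(1*(-5) - 4) + 9/(-11)) = (25*(-14/3))*(2**2/(1*(-5) - 4) + 9/(-11)) = -350*(4/(-5 - 4) + 9*(-1/11))/3 = -350*(4/(-9) - 9/11)/3 = -350*(4*(-1/9) - 9/11)/3 = -350*(-4/9 - 9/11)/3 = -350/3*(-125/99) = 43750/297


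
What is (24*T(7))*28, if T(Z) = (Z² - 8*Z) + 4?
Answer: -2016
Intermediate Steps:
T(Z) = 4 + Z² - 8*Z
(24*T(7))*28 = (24*(4 + 7² - 8*7))*28 = (24*(4 + 49 - 56))*28 = (24*(-3))*28 = -72*28 = -2016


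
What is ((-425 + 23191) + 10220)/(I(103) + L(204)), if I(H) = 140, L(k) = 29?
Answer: 32986/169 ≈ 195.18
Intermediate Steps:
((-425 + 23191) + 10220)/(I(103) + L(204)) = ((-425 + 23191) + 10220)/(140 + 29) = (22766 + 10220)/169 = 32986*(1/169) = 32986/169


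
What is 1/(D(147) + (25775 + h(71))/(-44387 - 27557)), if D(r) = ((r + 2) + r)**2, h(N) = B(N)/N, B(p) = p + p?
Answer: 71944/6303419727 ≈ 1.1413e-5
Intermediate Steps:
B(p) = 2*p
h(N) = 2 (h(N) = (2*N)/N = 2)
D(r) = (2 + 2*r)**2 (D(r) = ((2 + r) + r)**2 = (2 + 2*r)**2)
1/(D(147) + (25775 + h(71))/(-44387 - 27557)) = 1/(4*(1 + 147)**2 + (25775 + 2)/(-44387 - 27557)) = 1/(4*148**2 + 25777/(-71944)) = 1/(4*21904 + 25777*(-1/71944)) = 1/(87616 - 25777/71944) = 1/(6303419727/71944) = 71944/6303419727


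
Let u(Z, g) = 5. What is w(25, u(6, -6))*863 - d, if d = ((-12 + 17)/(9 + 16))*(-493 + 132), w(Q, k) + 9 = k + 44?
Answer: 172961/5 ≈ 34592.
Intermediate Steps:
w(Q, k) = 35 + k (w(Q, k) = -9 + (k + 44) = -9 + (44 + k) = 35 + k)
d = -361/5 (d = (5/25)*(-361) = (5*(1/25))*(-361) = (⅕)*(-361) = -361/5 ≈ -72.200)
w(25, u(6, -6))*863 - d = (35 + 5)*863 - 1*(-361/5) = 40*863 + 361/5 = 34520 + 361/5 = 172961/5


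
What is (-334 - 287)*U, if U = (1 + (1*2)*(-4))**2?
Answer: -30429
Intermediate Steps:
U = 49 (U = (1 + 2*(-4))**2 = (1 - 8)**2 = (-7)**2 = 49)
(-334 - 287)*U = (-334 - 287)*49 = -621*49 = -30429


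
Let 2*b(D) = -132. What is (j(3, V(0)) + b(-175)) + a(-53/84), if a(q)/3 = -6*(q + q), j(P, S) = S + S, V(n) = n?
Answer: -303/7 ≈ -43.286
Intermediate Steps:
b(D) = -66 (b(D) = (1/2)*(-132) = -66)
j(P, S) = 2*S
a(q) = -36*q (a(q) = 3*(-6*(q + q)) = 3*(-12*q) = -36*q)
(j(3, V(0)) + b(-175)) + a(-53/84) = (2*0 - 66) - (-1908)/84 = (0 - 66) - (-1908)/84 = -66 - 36*(-53/84) = -66 + 159/7 = -303/7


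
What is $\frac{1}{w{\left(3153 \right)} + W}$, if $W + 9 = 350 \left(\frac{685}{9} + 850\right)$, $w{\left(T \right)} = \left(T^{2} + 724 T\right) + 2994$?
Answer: $\frac{9}{112961744} \approx 7.9673 \cdot 10^{-8}$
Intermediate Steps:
$w{\left(T \right)} = 2994 + T^{2} + 724 T$
$W = \frac{2917169}{9}$ ($W = -9 + 350 \left(\frac{685}{9} + 850\right) = -9 + 350 \cdot \frac{8335}{9} = -9 + \frac{2917250}{9} = \frac{2917169}{9} \approx 3.2413 \cdot 10^{5}$)
$\frac{1}{w{\left(3153 \right)} + W} = \frac{1}{\left(2994 + 3153^{2} + 724 \cdot 3153\right) + \frac{2917169}{9}} = \frac{1}{\left(2994 + 9941409 + 2282772\right) + \frac{2917169}{9}} = \frac{1}{12227175 + \frac{2917169}{9}} = \frac{1}{\frac{112961744}{9}} = \frac{9}{112961744}$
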